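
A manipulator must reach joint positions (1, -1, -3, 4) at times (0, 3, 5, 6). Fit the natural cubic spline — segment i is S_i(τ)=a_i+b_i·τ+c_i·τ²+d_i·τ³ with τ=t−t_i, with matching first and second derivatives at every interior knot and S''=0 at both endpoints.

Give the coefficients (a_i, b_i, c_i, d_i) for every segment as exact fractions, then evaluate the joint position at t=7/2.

Δ: Δ0=-2/3, Δ1=-1, Δ2=7
row 1: diag=10, rhs=-2; c'=1/5, d'=-1/5
row 2: denom=6−2·1/5=28/5; d'=(48−2·-1/5)/(28/5)=121/14
back: M2=121/14
back: M1=-1/5−1/5·121/14=-27/14
M: M0=0, M1=-27/14, M2=121/14, M3=0
seg 0: a=1, c=M0/2=0, d=(M1−M0)/(6·3)=-3/28, b=Δ0−h0·(2M0+M1)/6=25/84
seg 1: a=-1, c=M1/2=-27/28, d=(M2−M1)/(6·2)=37/42, b=Δ1−h1·(2M1+M2)/6=-109/42
seg 2: a=-3, c=M2/2=121/28, d=(M3−M2)/(6·1)=-121/84, b=Δ2−h2·(2M2+M3)/6=173/42
t_q=7/2 → seg 1, τ=1/2; S=-1+-109/42·τ+-27/28·τ²+37/42·τ³=-17/7

  seg 0: a=1 b=25/84 c=0 d=-3/28
  seg 1: a=-1 b=-109/42 c=-27/28 d=37/42
  seg 2: a=-3 b=173/42 c=121/28 d=-121/84
S(7/2) = -17/7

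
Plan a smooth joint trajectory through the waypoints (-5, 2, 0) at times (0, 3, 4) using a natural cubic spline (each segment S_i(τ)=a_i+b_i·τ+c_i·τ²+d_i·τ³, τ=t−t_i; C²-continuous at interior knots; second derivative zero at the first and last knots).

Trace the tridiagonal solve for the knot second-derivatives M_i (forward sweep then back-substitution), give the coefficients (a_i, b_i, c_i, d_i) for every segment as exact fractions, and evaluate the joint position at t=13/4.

  seg 0: a=-5 b=95/24 c=0 d=-13/72
  seg 1: a=2 b=-11/12 c=-13/8 d=13/24
S(13/4) = 859/512

Δ: Δ0=7/3, Δ1=-2
row 1: diag=8, rhs=-26; c'=1/8, d'=-13/4
back: M1=-13/4
M: M0=0, M1=-13/4, M2=0
seg 0: a=-5, c=M0/2=0, d=(M1−M0)/(6·3)=-13/72, b=Δ0−h0·(2M0+M1)/6=95/24
seg 1: a=2, c=M1/2=-13/8, d=(M2−M1)/(6·1)=13/24, b=Δ1−h1·(2M1+M2)/6=-11/12
t_q=13/4 → seg 1, τ=1/4; S=2+-11/12·τ+-13/8·τ²+13/24·τ³=859/512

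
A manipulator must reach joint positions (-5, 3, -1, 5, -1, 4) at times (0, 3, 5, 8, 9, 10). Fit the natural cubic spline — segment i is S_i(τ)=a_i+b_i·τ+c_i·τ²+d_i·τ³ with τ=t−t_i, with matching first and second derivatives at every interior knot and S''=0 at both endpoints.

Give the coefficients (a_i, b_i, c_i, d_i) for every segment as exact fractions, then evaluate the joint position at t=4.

  seg 0: a=-5 b=2055/436 c=0 d=-2677/11772
  seg 1: a=3 b=-311/218 c=-2677/1308 d=1151/1308
  seg 2: a=-1 b=619/654 c=4229/1308 d=-11309/11772
  seg 3: a=5 b=-7315/1308 c=-590/109 d=6547/1308
  seg 4: a=-1 b=-917/654 c=4187/436 d=-4187/1308
S(4) = 133/327

Δ: Δ0=8/3, Δ1=-2, Δ2=2, Δ3=-6, Δ4=5
row 1: diag=10, rhs=-28; c'=1/5, d'=-14/5
row 2: denom=10−2·1/5=48/5; d'=(24−2·-14/5)/(48/5)=37/12
row 3: denom=8−3·5/16=113/16; d'=(-48−3·37/12)/(113/16)=-916/113
row 4: denom=4−1·16/113=436/113; d'=(66−1·-916/113)/(436/113)=4187/218
back: M4=4187/218
back: M3=-916/113−16/113·4187/218=-1180/109
back: M2=37/12−5/16·-1180/109=4229/654
back: M1=-14/5−1/5·4229/654=-2677/654
M: M0=0, M1=-2677/654, M2=4229/654, M3=-1180/109, M4=4187/218, M5=0
seg 0: a=-5, c=M0/2=0, d=(M1−M0)/(6·3)=-2677/11772, b=Δ0−h0·(2M0+M1)/6=2055/436
seg 1: a=3, c=M1/2=-2677/1308, d=(M2−M1)/(6·2)=1151/1308, b=Δ1−h1·(2M1+M2)/6=-311/218
seg 2: a=-1, c=M2/2=4229/1308, d=(M3−M2)/(6·3)=-11309/11772, b=Δ2−h2·(2M2+M3)/6=619/654
seg 3: a=5, c=M3/2=-590/109, d=(M4−M3)/(6·1)=6547/1308, b=Δ3−h3·(2M3+M4)/6=-7315/1308
seg 4: a=-1, c=M4/2=4187/436, d=(M5−M4)/(6·1)=-4187/1308, b=Δ4−h4·(2M4+M5)/6=-917/654
t_q=4 → seg 1, τ=1; S=3+-311/218·τ+-2677/1308·τ²+1151/1308·τ³=133/327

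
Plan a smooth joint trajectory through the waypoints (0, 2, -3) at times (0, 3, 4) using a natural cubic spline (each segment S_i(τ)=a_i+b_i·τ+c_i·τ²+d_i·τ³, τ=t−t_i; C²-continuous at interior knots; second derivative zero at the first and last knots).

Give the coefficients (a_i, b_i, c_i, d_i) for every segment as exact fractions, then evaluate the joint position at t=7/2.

  seg 0: a=0 b=67/24 c=0 d=-17/72
  seg 1: a=2 b=-43/12 c=-17/8 d=17/24
S(7/2) = -15/64

Δ: Δ0=2/3, Δ1=-5
row 1: diag=8, rhs=-34; c'=1/8, d'=-17/4
back: M1=-17/4
M: M0=0, M1=-17/4, M2=0
seg 0: a=0, c=M0/2=0, d=(M1−M0)/(6·3)=-17/72, b=Δ0−h0·(2M0+M1)/6=67/24
seg 1: a=2, c=M1/2=-17/8, d=(M2−M1)/(6·1)=17/24, b=Δ1−h1·(2M1+M2)/6=-43/12
t_q=7/2 → seg 1, τ=1/2; S=2+-43/12·τ+-17/8·τ²+17/24·τ³=-15/64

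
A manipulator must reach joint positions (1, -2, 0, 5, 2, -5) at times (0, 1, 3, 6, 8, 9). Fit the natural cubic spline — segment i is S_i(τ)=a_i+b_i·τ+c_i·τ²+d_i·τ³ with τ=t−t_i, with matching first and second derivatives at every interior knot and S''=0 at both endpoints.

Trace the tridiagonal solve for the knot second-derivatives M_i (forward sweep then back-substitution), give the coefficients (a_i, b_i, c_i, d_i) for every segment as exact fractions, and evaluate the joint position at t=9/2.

  seg 0: a=1 b=-7753/2109 c=0 d=1426/2109
  seg 1: a=-2 b=-3475/2109 c=1426/703 d=-743/2109
  seg 2: a=0 b=4721/2109 c=-60/703 d=-2/57
  seg 3: a=5 b=1643/2109 c=-282/703 d=-6229/16872
  seg 4: a=2 b=-22169/4218 c=-7357/2812 d=7357/8436
S(9/2) = 451/148

Δ: Δ0=-3, Δ1=1, Δ2=5/3, Δ3=-3/2, Δ4=-7
row 1: diag=6, rhs=24; c'=1/3, d'=4
row 2: denom=10−2·1/3=28/3; d'=(4−2·4)/(28/3)=-3/7
row 3: denom=10−3·9/28=253/28; d'=(-19−3·-3/7)/(253/28)=-496/253
row 4: denom=6−2·56/253=1406/253; d'=(-33−2·-496/253)/(1406/253)=-7357/1406
back: M4=-7357/1406
back: M3=-496/253−56/253·-7357/1406=-564/703
back: M2=-3/7−9/28·-564/703=-120/703
back: M1=4−1/3·-120/703=2852/703
M: M0=0, M1=2852/703, M2=-120/703, M3=-564/703, M4=-7357/1406, M5=0
seg 0: a=1, c=M0/2=0, d=(M1−M0)/(6·1)=1426/2109, b=Δ0−h0·(2M0+M1)/6=-7753/2109
seg 1: a=-2, c=M1/2=1426/703, d=(M2−M1)/(6·2)=-743/2109, b=Δ1−h1·(2M1+M2)/6=-3475/2109
seg 2: a=0, c=M2/2=-60/703, d=(M3−M2)/(6·3)=-2/57, b=Δ2−h2·(2M2+M3)/6=4721/2109
seg 3: a=5, c=M3/2=-282/703, d=(M4−M3)/(6·2)=-6229/16872, b=Δ3−h3·(2M3+M4)/6=1643/2109
seg 4: a=2, c=M4/2=-7357/2812, d=(M5−M4)/(6·1)=7357/8436, b=Δ4−h4·(2M4+M5)/6=-22169/4218
t_q=9/2 → seg 2, τ=3/2; S=0+4721/2109·τ+-60/703·τ²+-2/57·τ³=451/148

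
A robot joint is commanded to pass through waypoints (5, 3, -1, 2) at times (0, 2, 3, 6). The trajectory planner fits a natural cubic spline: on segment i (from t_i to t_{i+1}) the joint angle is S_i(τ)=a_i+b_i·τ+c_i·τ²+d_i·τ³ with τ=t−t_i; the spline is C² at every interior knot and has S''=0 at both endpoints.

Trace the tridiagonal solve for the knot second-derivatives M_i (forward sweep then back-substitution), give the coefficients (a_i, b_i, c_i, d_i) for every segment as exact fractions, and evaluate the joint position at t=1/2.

  seg 0: a=5 b=11/47 c=0 d=-29/94
  seg 1: a=3 b=-163/47 c=-87/47 d=62/47
  seg 2: a=-1 b=-151/47 c=99/47 d=-11/47
S(1/2) = 3819/752

Δ: Δ0=-1, Δ1=-4, Δ2=1
row 1: diag=6, rhs=-18; c'=1/6, d'=-3
row 2: denom=8−1·1/6=47/6; d'=(30−1·-3)/(47/6)=198/47
back: M2=198/47
back: M1=-3−1/6·198/47=-174/47
M: M0=0, M1=-174/47, M2=198/47, M3=0
seg 0: a=5, c=M0/2=0, d=(M1−M0)/(6·2)=-29/94, b=Δ0−h0·(2M0+M1)/6=11/47
seg 1: a=3, c=M1/2=-87/47, d=(M2−M1)/(6·1)=62/47, b=Δ1−h1·(2M1+M2)/6=-163/47
seg 2: a=-1, c=M2/2=99/47, d=(M3−M2)/(6·3)=-11/47, b=Δ2−h2·(2M2+M3)/6=-151/47
t_q=1/2 → seg 0, τ=1/2; S=5+11/47·τ+0·τ²+-29/94·τ³=3819/752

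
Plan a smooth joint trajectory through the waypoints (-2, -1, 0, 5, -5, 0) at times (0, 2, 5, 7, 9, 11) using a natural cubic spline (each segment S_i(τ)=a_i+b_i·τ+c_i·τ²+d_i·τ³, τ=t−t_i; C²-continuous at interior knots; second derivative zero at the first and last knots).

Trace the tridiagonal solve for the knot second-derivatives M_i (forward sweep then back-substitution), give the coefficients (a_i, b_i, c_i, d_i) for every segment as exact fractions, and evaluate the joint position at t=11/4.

Δ: Δ0=1/2, Δ1=1/3, Δ2=5/2, Δ3=-5, Δ4=5/2
row 1: diag=10, rhs=-1; c'=3/10, d'=-1/10
row 2: denom=10−3·3/10=91/10; d'=(13−3·-1/10)/(91/10)=19/13
row 3: denom=8−2·20/91=688/91; d'=(-45−2·19/13)/(688/91)=-4361/688
row 4: denom=8−2·91/344=1285/172; d'=(45−2·-4361/688)/(1285/172)=19841/2570
back: M4=19841/2570
back: M3=-4361/688−91/344·19841/2570=-21539/2570
back: M2=19/13−20/91·-21539/2570=849/257
back: M1=-1/10−3/10·849/257=-1402/1285
M: M0=0, M1=-1402/1285, M2=849/257, M3=-21539/2570, M4=19841/2570, M5=0
seg 0: a=-2, c=M0/2=0, d=(M1−M0)/(6·2)=-701/7710, b=Δ0−h0·(2M0+M1)/6=6659/7710
seg 1: a=-1, c=M1/2=-701/1285, d=(M2−M1)/(6·3)=5647/23130, b=Δ1−h1·(2M1+M2)/6=-1753/7710
seg 2: a=0, c=M2/2=849/514, d=(M3−M2)/(6·2)=-30029/30840, b=Δ2−h2·(2M2+M3)/6=11917/3855
seg 3: a=5, c=M3/2=-21539/5140, d=(M4−M3)/(6·2)=2069/1542, b=Δ3−h3·(2M3+M4)/6=-15313/7710
seg 4: a=-5, c=M4/2=19841/5140, d=(M5−M4)/(6·2)=-19841/30840, b=Δ4−h4·(2M4+M5)/6=-20407/7710
t_q=11/4 → seg 1, τ=3/4; S=-1+-1753/7710·τ+-701/1285·τ²+5647/23130·τ³=-226059/164480

  seg 0: a=-2 b=6659/7710 c=0 d=-701/7710
  seg 1: a=-1 b=-1753/7710 c=-701/1285 d=5647/23130
  seg 2: a=0 b=11917/3855 c=849/514 d=-30029/30840
  seg 3: a=5 b=-15313/7710 c=-21539/5140 d=2069/1542
  seg 4: a=-5 b=-20407/7710 c=19841/5140 d=-19841/30840
S(11/4) = -226059/164480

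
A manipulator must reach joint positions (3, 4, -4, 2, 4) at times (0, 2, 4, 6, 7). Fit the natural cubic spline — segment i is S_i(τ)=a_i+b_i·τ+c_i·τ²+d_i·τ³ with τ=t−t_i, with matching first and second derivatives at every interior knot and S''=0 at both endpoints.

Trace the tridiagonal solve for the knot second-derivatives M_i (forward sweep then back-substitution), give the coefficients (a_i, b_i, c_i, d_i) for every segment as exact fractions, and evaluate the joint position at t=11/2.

Δ: Δ0=1/2, Δ1=-4, Δ2=3, Δ3=2
row 1: diag=8, rhs=-27; c'=1/4, d'=-27/8
row 2: denom=8−2·1/4=15/2; d'=(42−2·-27/8)/(15/2)=13/2
row 3: denom=6−2·4/15=82/15; d'=(-6−2·13/2)/(82/15)=-285/82
back: M3=-285/82
back: M2=13/2−4/15·-285/82=609/82
back: M1=-27/8−1/4·609/82=-429/82
M: M0=0, M1=-429/82, M2=609/82, M3=-285/82, M4=0
seg 0: a=3, c=M0/2=0, d=(M1−M0)/(6·2)=-143/328, b=Δ0−h0·(2M0+M1)/6=92/41
seg 1: a=4, c=M1/2=-429/164, d=(M2−M1)/(6·2)=173/164, b=Δ1−h1·(2M1+M2)/6=-245/82
seg 2: a=-4, c=M2/2=609/164, d=(M3−M2)/(6·2)=-149/164, b=Δ2−h2·(2M2+M3)/6=-65/82
seg 3: a=2, c=M3/2=-285/164, d=(M4−M3)/(6·1)=95/164, b=Δ3−h3·(2M3+M4)/6=259/82
t_q=11/2 → seg 2, τ=3/2; S=-4+-65/82·τ+609/164·τ²+-149/164·τ³=131/1312

  seg 0: a=3 b=92/41 c=0 d=-143/328
  seg 1: a=4 b=-245/82 c=-429/164 d=173/164
  seg 2: a=-4 b=-65/82 c=609/164 d=-149/164
  seg 3: a=2 b=259/82 c=-285/164 d=95/164
S(11/2) = 131/1312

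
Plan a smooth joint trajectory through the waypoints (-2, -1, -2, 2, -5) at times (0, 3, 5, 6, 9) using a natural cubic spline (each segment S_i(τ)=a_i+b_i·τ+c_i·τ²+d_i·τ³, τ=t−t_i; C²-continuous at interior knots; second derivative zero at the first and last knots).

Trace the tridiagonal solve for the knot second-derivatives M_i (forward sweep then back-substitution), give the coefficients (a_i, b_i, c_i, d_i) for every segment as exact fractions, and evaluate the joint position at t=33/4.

Δ: Δ0=1/3, Δ1=-1/2, Δ2=4, Δ3=-7/3
row 1: diag=10, rhs=-5; c'=1/5, d'=-1/2
row 2: denom=6−2·1/5=28/5; d'=(27−2·-1/2)/(28/5)=5
row 3: denom=8−1·5/28=219/28; d'=(-38−1·5)/(219/28)=-1204/219
back: M3=-1204/219
back: M2=5−5/28·-1204/219=1310/219
back: M1=-1/2−1/5·1310/219=-743/438
M: M0=0, M1=-743/438, M2=1310/219, M3=-1204/219, M4=0
seg 0: a=-2, c=M0/2=0, d=(M1−M0)/(6·3)=-743/7884, b=Δ0−h0·(2M0+M1)/6=345/292
seg 1: a=-1, c=M1/2=-743/876, d=(M2−M1)/(6·2)=1121/1752, b=Δ1−h1·(2M1+M2)/6=-199/146
seg 2: a=-2, c=M2/2=655/219, d=(M3−M2)/(6·1)=-419/219, b=Δ2−h2·(2M2+M3)/6=640/219
seg 3: a=2, c=M3/2=-602/219, d=(M4−M3)/(6·3)=602/1971, b=Δ3−h3·(2M3+M4)/6=231/73
t_q=33/4 → seg 3, τ=9/4; S=2+231/73·τ+-602/219·τ²+602/1971·τ³=-3077/2336

  seg 0: a=-2 b=345/292 c=0 d=-743/7884
  seg 1: a=-1 b=-199/146 c=-743/876 d=1121/1752
  seg 2: a=-2 b=640/219 c=655/219 d=-419/219
  seg 3: a=2 b=231/73 c=-602/219 d=602/1971
S(33/4) = -3077/2336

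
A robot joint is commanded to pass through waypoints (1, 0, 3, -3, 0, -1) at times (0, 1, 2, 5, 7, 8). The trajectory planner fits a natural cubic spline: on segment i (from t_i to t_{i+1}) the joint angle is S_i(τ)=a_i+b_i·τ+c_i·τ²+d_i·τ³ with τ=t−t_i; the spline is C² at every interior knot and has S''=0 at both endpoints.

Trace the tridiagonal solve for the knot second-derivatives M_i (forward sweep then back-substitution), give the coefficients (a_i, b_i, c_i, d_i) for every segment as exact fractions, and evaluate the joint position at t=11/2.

Δ: Δ0=-1, Δ1=3, Δ2=-2, Δ3=3/2, Δ4=-1
row 1: diag=4, rhs=24; c'=1/4, d'=6
row 2: denom=8−1·1/4=31/4; d'=(-30−1·6)/(31/4)=-144/31
row 3: denom=10−3·12/31=274/31; d'=(21−3·-144/31)/(274/31)=1083/274
row 4: denom=6−2·31/137=760/137; d'=(-15−2·1083/274)/(760/137)=-1569/380
back: M4=-1569/380
back: M3=1083/274−31/137·-1569/380=1857/380
back: M2=-144/31−12/31·1857/380=-621/95
back: M1=6−1/4·-621/95=2901/380
M: M0=0, M1=2901/380, M2=-621/95, M3=1857/380, M4=-1569/380, M5=0
seg 0: a=1, c=M0/2=0, d=(M1−M0)/(6·1)=967/760, b=Δ0−h0·(2M0+M1)/6=-1727/760
seg 1: a=0, c=M1/2=2901/760, d=(M2−M1)/(6·1)=-359/152, b=Δ1−h1·(2M1+M2)/6=587/380
seg 2: a=3, c=M2/2=-621/190, d=(M3−M2)/(6·3)=1447/2280, b=Δ2−h2·(2M2+M3)/6=1591/760
seg 3: a=-3, c=M3/2=1857/760, d=(M4−M3)/(6·2)=-571/760, b=Δ3−h3·(2M3+M4)/6=-29/76
seg 4: a=0, c=M4/2=-1569/760, d=(M5−M4)/(6·1)=523/760, b=Δ4−h4·(2M4+M5)/6=143/380
t_q=11/2 → seg 3, τ=1/2; S=-3+-29/76·τ+1857/760·τ²+-571/760·τ³=-16257/6080

  seg 0: a=1 b=-1727/760 c=0 d=967/760
  seg 1: a=0 b=587/380 c=2901/760 d=-359/152
  seg 2: a=3 b=1591/760 c=-621/190 d=1447/2280
  seg 3: a=-3 b=-29/76 c=1857/760 d=-571/760
  seg 4: a=0 b=143/380 c=-1569/760 d=523/760
S(11/2) = -16257/6080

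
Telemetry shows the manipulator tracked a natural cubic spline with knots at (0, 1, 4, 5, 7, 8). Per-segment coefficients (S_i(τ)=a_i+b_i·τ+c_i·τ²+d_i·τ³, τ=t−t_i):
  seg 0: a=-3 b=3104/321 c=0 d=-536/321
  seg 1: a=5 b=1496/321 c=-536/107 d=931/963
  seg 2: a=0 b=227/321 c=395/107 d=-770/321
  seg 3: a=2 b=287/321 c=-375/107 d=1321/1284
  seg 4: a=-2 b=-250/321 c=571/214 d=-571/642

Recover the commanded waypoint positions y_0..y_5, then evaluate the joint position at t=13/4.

y_0=-3 y_1=5 y_2=0 y_3=2 y_4=-2 y_5=-1
S(13/4) = 7795/6848

y_0 = S_0(0) = a_0 = -3
y_1 = S_1(0) = a_1 = 5
y_2 = S_2(0) = a_2 = 0
y_3 = S_3(0) = a_3 = 2
y_4 = S_4(0) = a_4 = -2
y_5 = S_4(1) = -1
t_q=13/4 is in segment 1 (τ=9/4); S_1(τ)=7795/6848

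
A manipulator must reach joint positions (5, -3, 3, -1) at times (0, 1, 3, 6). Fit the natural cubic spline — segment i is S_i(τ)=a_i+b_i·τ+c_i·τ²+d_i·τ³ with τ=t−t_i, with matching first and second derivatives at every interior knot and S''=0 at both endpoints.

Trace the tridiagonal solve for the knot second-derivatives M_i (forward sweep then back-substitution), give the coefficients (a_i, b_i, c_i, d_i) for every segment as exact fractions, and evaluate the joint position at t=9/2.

Δ: Δ0=-8, Δ1=3, Δ2=-4/3
row 1: diag=6, rhs=66; c'=1/3, d'=11
row 2: denom=10−2·1/3=28/3; d'=(-26−2·11)/(28/3)=-36/7
back: M2=-36/7
back: M1=11−1/3·-36/7=89/7
M: M0=0, M1=89/7, M2=-36/7, M3=0
seg 0: a=5, c=M0/2=0, d=(M1−M0)/(6·1)=89/42, b=Δ0−h0·(2M0+M1)/6=-425/42
seg 1: a=-3, c=M1/2=89/14, d=(M2−M1)/(6·2)=-125/84, b=Δ1−h1·(2M1+M2)/6=-79/21
seg 2: a=3, c=M2/2=-18/7, d=(M3−M2)/(6·3)=2/7, b=Δ2−h2·(2M2+M3)/6=80/21
t_q=9/2 → seg 2, τ=3/2; S=3+80/21·τ+-18/7·τ²+2/7·τ³=109/28

  seg 0: a=5 b=-425/42 c=0 d=89/42
  seg 1: a=-3 b=-79/21 c=89/14 d=-125/84
  seg 2: a=3 b=80/21 c=-18/7 d=2/7
S(9/2) = 109/28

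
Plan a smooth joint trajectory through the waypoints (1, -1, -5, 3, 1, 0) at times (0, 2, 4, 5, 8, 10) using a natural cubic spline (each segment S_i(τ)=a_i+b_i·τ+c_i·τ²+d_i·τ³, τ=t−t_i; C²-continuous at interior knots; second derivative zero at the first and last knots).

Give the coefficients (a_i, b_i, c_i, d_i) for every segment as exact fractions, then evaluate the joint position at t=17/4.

Δ: Δ0=-1, Δ1=-2, Δ2=8, Δ3=-2/3, Δ4=-1/2
row 1: diag=8, rhs=-6; c'=1/4, d'=-3/4
row 2: denom=6−2·1/4=11/2; d'=(60−2·-3/4)/(11/2)=123/11
row 3: denom=8−1·2/11=86/11; d'=(-52−1·123/11)/(86/11)=-695/86
row 4: denom=10−3·33/86=761/86; d'=(1−3·-695/86)/(761/86)=2171/761
back: M4=2171/761
back: M3=-695/86−33/86·2171/761=-6983/761
back: M2=123/11−2/11·-6983/761=9779/761
back: M1=-3/4−1/4·9779/761=-6031/1522
M: M0=0, M1=-6031/1522, M2=9779/761, M3=-6983/761, M4=2171/761, M5=0
seg 0: a=1, c=M0/2=0, d=(M1−M0)/(6·2)=-6031/18264, b=Δ0−h0·(2M0+M1)/6=1465/4566
seg 1: a=-1, c=M1/2=-6031/3044, d=(M2−M1)/(6·2)=25589/18264, b=Δ1−h1·(2M1+M2)/6=-8314/2283
seg 2: a=-5, c=M2/2=9779/1522, d=(M3−M2)/(6·1)=-8381/2283, b=Δ2−h2·(2M2+M3)/6=23953/4566
seg 3: a=3, c=M3/2=-6983/1522, d=(M4−M3)/(6·3)=4577/6849, b=Δ3−h3·(2M3+M4)/6=32341/4566
seg 4: a=1, c=M4/2=2171/1522, d=(M5−M4)/(6·2)=-2171/9132, b=Δ4−h4·(2M4+M5)/6=-10967/4566
t_q=17/4 → seg 2, τ=1/4; S=-5+23953/4566·τ+9779/1522·τ²+-8381/2283·τ³=-162881/48704

  seg 0: a=1 b=1465/4566 c=0 d=-6031/18264
  seg 1: a=-1 b=-8314/2283 c=-6031/3044 d=25589/18264
  seg 2: a=-5 b=23953/4566 c=9779/1522 d=-8381/2283
  seg 3: a=3 b=32341/4566 c=-6983/1522 d=4577/6849
  seg 4: a=1 b=-10967/4566 c=2171/1522 d=-2171/9132
S(17/4) = -162881/48704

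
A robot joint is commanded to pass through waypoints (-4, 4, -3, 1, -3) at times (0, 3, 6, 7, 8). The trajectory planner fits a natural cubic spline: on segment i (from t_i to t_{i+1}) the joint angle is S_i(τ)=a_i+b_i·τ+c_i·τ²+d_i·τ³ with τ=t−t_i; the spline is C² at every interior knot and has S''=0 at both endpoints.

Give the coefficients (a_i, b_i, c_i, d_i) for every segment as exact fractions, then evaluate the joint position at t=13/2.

  seg 0: a=-4 b=1661/336 c=0 d=-85/336
  seg 1: a=4 b=-317/168 c=-255/112 d=715/1008
  seg 2: a=-3 b=173/48 c=115/28 d=-1247/336
  seg 3: a=1 b=115/168 c=-787/112 d=787/336
S(13/2) = -569/896

Δ: Δ0=8/3, Δ1=-7/3, Δ2=4, Δ3=-4
row 1: diag=12, rhs=-30; c'=1/4, d'=-5/2
row 2: denom=8−3·1/4=29/4; d'=(38−3·-5/2)/(29/4)=182/29
row 3: denom=4−1·4/29=112/29; d'=(-48−1·182/29)/(112/29)=-787/56
back: M3=-787/56
back: M2=182/29−4/29·-787/56=115/14
back: M1=-5/2−1/4·115/14=-255/56
M: M0=0, M1=-255/56, M2=115/14, M3=-787/56, M4=0
seg 0: a=-4, c=M0/2=0, d=(M1−M0)/(6·3)=-85/336, b=Δ0−h0·(2M0+M1)/6=1661/336
seg 1: a=4, c=M1/2=-255/112, d=(M2−M1)/(6·3)=715/1008, b=Δ1−h1·(2M1+M2)/6=-317/168
seg 2: a=-3, c=M2/2=115/28, d=(M3−M2)/(6·1)=-1247/336, b=Δ2−h2·(2M2+M3)/6=173/48
seg 3: a=1, c=M3/2=-787/112, d=(M4−M3)/(6·1)=787/336, b=Δ3−h3·(2M3+M4)/6=115/168
t_q=13/2 → seg 2, τ=1/2; S=-3+173/48·τ+115/28·τ²+-1247/336·τ³=-569/896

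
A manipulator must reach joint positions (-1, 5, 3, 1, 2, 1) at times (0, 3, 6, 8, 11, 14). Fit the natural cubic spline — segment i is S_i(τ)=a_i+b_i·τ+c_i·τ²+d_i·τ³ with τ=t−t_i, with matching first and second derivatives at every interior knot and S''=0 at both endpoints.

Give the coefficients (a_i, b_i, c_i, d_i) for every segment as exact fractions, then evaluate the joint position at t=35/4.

  seg 0: a=-1 b=3481/1305 c=0 d=-871/11745
  seg 1: a=5 b=868/1305 c=-871/1305 d=175/2349
  seg 2: a=3 b=-1733/1305 c=4/1305 d=7/87
  seg 3: a=1 b=-457/1305 c=634/1305 d=-202/2349
  seg 4: a=2 b=317/1305 c=-376/1305 d=376/11745
S(35/4) = 4521/4640

Δ: Δ0=2, Δ1=-2/3, Δ2=-1, Δ3=1/3, Δ4=-1/3
row 1: diag=12, rhs=-16; c'=1/4, d'=-4/3
row 2: denom=10−3·1/4=37/4; d'=(-2−3·-4/3)/(37/4)=8/37
row 3: denom=10−2·8/37=354/37; d'=(8−2·8/37)/(354/37)=140/177
row 4: denom=12−3·37/118=1305/118; d'=(-4−3·140/177)/(1305/118)=-752/1305
back: M4=-752/1305
back: M3=140/177−37/118·-752/1305=1268/1305
back: M2=8/37−8/37·1268/1305=8/1305
back: M1=-4/3−1/4·8/1305=-1742/1305
M: M0=0, M1=-1742/1305, M2=8/1305, M3=1268/1305, M4=-752/1305, M5=0
seg 0: a=-1, c=M0/2=0, d=(M1−M0)/(6·3)=-871/11745, b=Δ0−h0·(2M0+M1)/6=3481/1305
seg 1: a=5, c=M1/2=-871/1305, d=(M2−M1)/(6·3)=175/2349, b=Δ1−h1·(2M1+M2)/6=868/1305
seg 2: a=3, c=M2/2=4/1305, d=(M3−M2)/(6·2)=7/87, b=Δ2−h2·(2M2+M3)/6=-1733/1305
seg 3: a=1, c=M3/2=634/1305, d=(M4−M3)/(6·3)=-202/2349, b=Δ3−h3·(2M3+M4)/6=-457/1305
seg 4: a=2, c=M4/2=-376/1305, d=(M5−M4)/(6·3)=376/11745, b=Δ4−h4·(2M4+M5)/6=317/1305
t_q=35/4 → seg 3, τ=3/4; S=1+-457/1305·τ+634/1305·τ²+-202/2349·τ³=4521/4640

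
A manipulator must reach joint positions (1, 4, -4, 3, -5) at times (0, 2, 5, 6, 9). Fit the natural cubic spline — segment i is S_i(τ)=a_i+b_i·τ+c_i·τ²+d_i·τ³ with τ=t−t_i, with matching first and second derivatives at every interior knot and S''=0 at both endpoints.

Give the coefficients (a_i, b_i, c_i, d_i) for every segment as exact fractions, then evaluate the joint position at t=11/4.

Δ: Δ0=3/2, Δ1=-8/3, Δ2=7, Δ3=-8/3
row 1: diag=10, rhs=-25; c'=3/10, d'=-5/2
row 2: denom=8−3·3/10=71/10; d'=(58−3·-5/2)/(71/10)=655/71
row 3: denom=8−1·10/71=558/71; d'=(-58−1·655/71)/(558/71)=-1591/186
back: M3=-1591/186
back: M2=655/71−10/71·-1591/186=970/93
back: M1=-5/2−3/10·970/93=-349/62
M: M0=0, M1=-349/62, M2=970/93, M3=-1591/186, M4=0
seg 0: a=1, c=M0/2=0, d=(M1−M0)/(6·2)=-349/744, b=Δ0−h0·(2M0+M1)/6=314/93
seg 1: a=4, c=M1/2=-349/124, d=(M2−M1)/(6·3)=2987/3348, b=Δ1−h1·(2M1+M2)/6=-419/186
seg 2: a=-4, c=M2/2=485/93, d=(M3−M2)/(6·1)=-1177/372, b=Δ2−h2·(2M2+M3)/6=1841/372
seg 3: a=3, c=M3/2=-1591/372, d=(M4−M3)/(6·3)=1591/3348, b=Δ3−h3·(2M3+M4)/6=365/62
t_q=11/4 → seg 1, τ=3/4; S=4+-419/186·τ+-349/124·τ²+2987/3348·τ³=8759/7936

  seg 0: a=1 b=314/93 c=0 d=-349/744
  seg 1: a=4 b=-419/186 c=-349/124 d=2987/3348
  seg 2: a=-4 b=1841/372 c=485/93 d=-1177/372
  seg 3: a=3 b=365/62 c=-1591/372 d=1591/3348
S(11/4) = 8759/7936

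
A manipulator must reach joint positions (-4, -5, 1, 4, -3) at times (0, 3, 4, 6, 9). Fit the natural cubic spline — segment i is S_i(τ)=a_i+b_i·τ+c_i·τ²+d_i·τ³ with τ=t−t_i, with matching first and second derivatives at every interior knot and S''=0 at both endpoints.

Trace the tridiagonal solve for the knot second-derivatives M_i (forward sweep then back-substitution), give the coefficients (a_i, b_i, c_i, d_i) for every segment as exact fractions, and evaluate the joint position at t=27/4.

Δ: Δ0=-1/3, Δ1=6, Δ2=3/2, Δ3=-7/3
row 1: diag=8, rhs=38; c'=1/8, d'=19/4
row 2: denom=6−1·1/8=47/8; d'=(-27−1·19/4)/(47/8)=-254/47
row 3: denom=10−2·16/47=438/47; d'=(-23−2·-254/47)/(438/47)=-191/146
back: M3=-191/146
back: M2=-254/47−16/47·-191/146=-362/73
back: M1=19/4−1/8·-362/73=392/73
M: M0=0, M1=392/73, M2=-362/73, M3=-191/146, M4=0
seg 0: a=-4, c=M0/2=0, d=(M1−M0)/(6·3)=196/657, b=Δ0−h0·(2M0+M1)/6=-661/219
seg 1: a=-5, c=M1/2=196/73, d=(M2−M1)/(6·1)=-377/219, b=Δ1−h1·(2M1+M2)/6=1103/219
seg 2: a=1, c=M2/2=-181/73, d=(M3−M2)/(6·2)=533/1752, b=Δ2−h2·(2M2+M3)/6=1148/219
seg 3: a=4, c=M3/2=-191/292, d=(M4−M3)/(6·3)=191/2628, b=Δ3−h3·(2M3+M4)/6=-449/438
t_q=27/4 → seg 3, τ=3/4; S=4+-449/438·τ+-191/292·τ²+191/2628·τ³=54081/18688

  seg 0: a=-4 b=-661/219 c=0 d=196/657
  seg 1: a=-5 b=1103/219 c=196/73 d=-377/219
  seg 2: a=1 b=1148/219 c=-181/73 d=533/1752
  seg 3: a=4 b=-449/438 c=-191/292 d=191/2628
S(27/4) = 54081/18688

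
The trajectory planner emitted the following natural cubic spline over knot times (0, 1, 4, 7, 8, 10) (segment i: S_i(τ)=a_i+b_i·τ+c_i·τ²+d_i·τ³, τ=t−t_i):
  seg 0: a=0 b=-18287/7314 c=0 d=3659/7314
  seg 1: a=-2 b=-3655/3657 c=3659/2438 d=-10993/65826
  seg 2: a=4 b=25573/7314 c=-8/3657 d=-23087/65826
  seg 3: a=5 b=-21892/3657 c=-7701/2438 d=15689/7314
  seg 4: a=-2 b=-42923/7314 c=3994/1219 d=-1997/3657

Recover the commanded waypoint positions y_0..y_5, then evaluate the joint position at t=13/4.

y_0 = S_0(0) = a_0 = 0
y_1 = S_1(0) = a_1 = -2
y_2 = S_2(0) = a_2 = 4
y_3 = S_3(0) = a_3 = 5
y_4 = S_4(0) = a_4 = -2
y_5 = S_4(2) = -5
t_q=13/4 is in segment 1 (τ=9/4); S_1(τ)=225761/156032

y_0=0 y_1=-2 y_2=4 y_3=5 y_4=-2 y_5=-5
S(13/4) = 225761/156032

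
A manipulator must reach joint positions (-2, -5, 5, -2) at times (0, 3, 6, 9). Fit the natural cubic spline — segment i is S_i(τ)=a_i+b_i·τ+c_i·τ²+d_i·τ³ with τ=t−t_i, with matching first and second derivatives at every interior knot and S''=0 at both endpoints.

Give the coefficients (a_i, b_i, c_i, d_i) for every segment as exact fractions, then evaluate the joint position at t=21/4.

  seg 0: a=-2 b=-38/15 c=0 d=23/135
  seg 1: a=-5 b=31/15 c=23/15 d=-10/27
  seg 2: a=5 b=19/15 c=-9/5 d=1/5
S(21/4) = 511/160

Δ: Δ0=-1, Δ1=10/3, Δ2=-7/3
row 1: diag=12, rhs=26; c'=1/4, d'=13/6
row 2: denom=12−3·1/4=45/4; d'=(-34−3·13/6)/(45/4)=-18/5
back: M2=-18/5
back: M1=13/6−1/4·-18/5=46/15
M: M0=0, M1=46/15, M2=-18/5, M3=0
seg 0: a=-2, c=M0/2=0, d=(M1−M0)/(6·3)=23/135, b=Δ0−h0·(2M0+M1)/6=-38/15
seg 1: a=-5, c=M1/2=23/15, d=(M2−M1)/(6·3)=-10/27, b=Δ1−h1·(2M1+M2)/6=31/15
seg 2: a=5, c=M2/2=-9/5, d=(M3−M2)/(6·3)=1/5, b=Δ2−h2·(2M2+M3)/6=19/15
t_q=21/4 → seg 1, τ=9/4; S=-5+31/15·τ+23/15·τ²+-10/27·τ³=511/160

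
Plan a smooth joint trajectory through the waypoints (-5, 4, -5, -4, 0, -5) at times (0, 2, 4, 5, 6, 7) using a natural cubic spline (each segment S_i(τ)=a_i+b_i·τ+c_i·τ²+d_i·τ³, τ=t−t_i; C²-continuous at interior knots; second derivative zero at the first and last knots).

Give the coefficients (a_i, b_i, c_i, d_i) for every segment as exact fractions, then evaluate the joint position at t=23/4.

  seg 0: a=-5 b=1155/157 c=0 d=-897/1256
  seg 1: a=4 b=-381/314 c=-2691/628 d=1659/1256
  seg 2: a=-5 b=-393/157 c=1143/314 d=-43/314
  seg 3: a=-4 b=1371/314 c=507/157 d=-1129/314
  seg 4: a=0 b=6/157 c=-2373/314 d=791/314
S(23/4) = -8555/20096

Δ: Δ0=9/2, Δ1=-9/2, Δ2=1, Δ3=4, Δ4=-5
row 1: diag=8, rhs=-54; c'=1/4, d'=-27/4
row 2: denom=6−2·1/4=11/2; d'=(33−2·-27/4)/(11/2)=93/11
row 3: denom=4−1·2/11=42/11; d'=(18−1·93/11)/(42/11)=5/2
row 4: denom=4−1·11/42=157/42; d'=(-54−1·5/2)/(157/42)=-2373/157
back: M4=-2373/157
back: M3=5/2−11/42·-2373/157=1014/157
back: M2=93/11−2/11·1014/157=1143/157
back: M1=-27/4−1/4·1143/157=-2691/314
M: M0=0, M1=-2691/314, M2=1143/157, M3=1014/157, M4=-2373/157, M5=0
seg 0: a=-5, c=M0/2=0, d=(M1−M0)/(6·2)=-897/1256, b=Δ0−h0·(2M0+M1)/6=1155/157
seg 1: a=4, c=M1/2=-2691/628, d=(M2−M1)/(6·2)=1659/1256, b=Δ1−h1·(2M1+M2)/6=-381/314
seg 2: a=-5, c=M2/2=1143/314, d=(M3−M2)/(6·1)=-43/314, b=Δ2−h2·(2M2+M3)/6=-393/157
seg 3: a=-4, c=M3/2=507/157, d=(M4−M3)/(6·1)=-1129/314, b=Δ3−h3·(2M3+M4)/6=1371/314
seg 4: a=0, c=M4/2=-2373/314, d=(M5−M4)/(6·1)=791/314, b=Δ4−h4·(2M4+M5)/6=6/157
t_q=23/4 → seg 3, τ=3/4; S=-4+1371/314·τ+507/157·τ²+-1129/314·τ³=-8555/20096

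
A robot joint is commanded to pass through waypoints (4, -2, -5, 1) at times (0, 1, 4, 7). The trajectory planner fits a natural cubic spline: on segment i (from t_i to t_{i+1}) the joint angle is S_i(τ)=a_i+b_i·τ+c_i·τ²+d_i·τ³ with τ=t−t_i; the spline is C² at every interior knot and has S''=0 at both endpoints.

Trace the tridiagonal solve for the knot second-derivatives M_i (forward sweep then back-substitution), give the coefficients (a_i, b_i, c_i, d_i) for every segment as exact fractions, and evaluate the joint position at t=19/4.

Δ: Δ0=-6, Δ1=-1, Δ2=2
row 1: diag=8, rhs=30; c'=3/8, d'=15/4
row 2: denom=12−3·3/8=87/8; d'=(18−3·15/4)/(87/8)=18/29
back: M2=18/29
back: M1=15/4−3/8·18/29=102/29
M: M0=0, M1=102/29, M2=18/29, M3=0
seg 0: a=4, c=M0/2=0, d=(M1−M0)/(6·1)=17/29, b=Δ0−h0·(2M0+M1)/6=-191/29
seg 1: a=-2, c=M1/2=51/29, d=(M2−M1)/(6·3)=-14/87, b=Δ1−h1·(2M1+M2)/6=-140/29
seg 2: a=-5, c=M2/2=9/29, d=(M3−M2)/(6·3)=-1/29, b=Δ2−h2·(2M2+M3)/6=40/29
t_q=19/4 → seg 2, τ=3/4; S=-5+40/29·τ+9/29·τ²+-1/29·τ³=-7063/1856

  seg 0: a=4 b=-191/29 c=0 d=17/29
  seg 1: a=-2 b=-140/29 c=51/29 d=-14/87
  seg 2: a=-5 b=40/29 c=9/29 d=-1/29
S(19/4) = -7063/1856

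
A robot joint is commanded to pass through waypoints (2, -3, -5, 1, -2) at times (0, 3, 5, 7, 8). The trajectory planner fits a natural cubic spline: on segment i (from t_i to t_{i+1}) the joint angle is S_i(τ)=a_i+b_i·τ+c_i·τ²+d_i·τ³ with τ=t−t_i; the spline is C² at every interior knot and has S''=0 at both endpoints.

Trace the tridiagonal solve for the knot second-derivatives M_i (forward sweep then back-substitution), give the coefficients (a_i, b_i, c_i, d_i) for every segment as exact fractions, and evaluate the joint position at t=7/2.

Δ: Δ0=-5/3, Δ1=-1, Δ2=3, Δ3=-3
row 1: diag=10, rhs=4; c'=1/5, d'=2/5
row 2: denom=8−2·1/5=38/5; d'=(24−2·2/5)/(38/5)=58/19
row 3: denom=6−2·5/19=104/19; d'=(-36−2·58/19)/(104/19)=-100/13
back: M3=-100/13
back: M2=58/19−5/19·-100/13=66/13
back: M1=2/5−1/5·66/13=-8/13
M: M0=0, M1=-8/13, M2=66/13, M3=-100/13, M4=0
seg 0: a=2, c=M0/2=0, d=(M1−M0)/(6·3)=-4/117, b=Δ0−h0·(2M0+M1)/6=-53/39
seg 1: a=-3, c=M1/2=-4/13, d=(M2−M1)/(6·2)=37/78, b=Δ1−h1·(2M1+M2)/6=-89/39
seg 2: a=-5, c=M2/2=33/13, d=(M3−M2)/(6·2)=-83/78, b=Δ2−h2·(2M2+M3)/6=85/39
seg 3: a=1, c=M3/2=-50/13, d=(M4−M3)/(6·1)=50/39, b=Δ3−h3·(2M3+M4)/6=-17/39
t_q=7/2 → seg 1, τ=1/2; S=-3+-89/39·τ+-4/13·τ²+37/78·τ³=-865/208

  seg 0: a=2 b=-53/39 c=0 d=-4/117
  seg 1: a=-3 b=-89/39 c=-4/13 d=37/78
  seg 2: a=-5 b=85/39 c=33/13 d=-83/78
  seg 3: a=1 b=-17/39 c=-50/13 d=50/39
S(7/2) = -865/208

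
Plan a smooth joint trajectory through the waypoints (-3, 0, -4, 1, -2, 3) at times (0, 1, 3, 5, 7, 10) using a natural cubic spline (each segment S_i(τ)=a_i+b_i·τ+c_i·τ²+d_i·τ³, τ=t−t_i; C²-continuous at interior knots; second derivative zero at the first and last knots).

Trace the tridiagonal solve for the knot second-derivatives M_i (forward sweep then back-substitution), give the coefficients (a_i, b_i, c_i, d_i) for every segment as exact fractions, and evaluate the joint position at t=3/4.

Δ: Δ0=3, Δ1=-2, Δ2=5/2, Δ3=-3/2, Δ4=5/3
row 1: diag=6, rhs=-30; c'=1/3, d'=-5
row 2: denom=8−2·1/3=22/3; d'=(27−2·-5)/(22/3)=111/22
row 3: denom=8−2·3/11=82/11; d'=(-24−2·111/22)/(82/11)=-375/82
row 4: denom=10−2·11/41=388/41; d'=(19−2·-375/82)/(388/41)=577/194
back: M4=577/194
back: M3=-375/82−11/41·577/194=-521/97
back: M2=111/22−3/11·-521/97=1263/194
back: M1=-5−1/3·1263/194=-1391/194
M: M0=0, M1=-1391/194, M2=1263/194, M3=-521/97, M4=577/194, M5=0
seg 0: a=-3, c=M0/2=0, d=(M1−M0)/(6·1)=-1391/1164, b=Δ0−h0·(2M0+M1)/6=4883/1164
seg 1: a=0, c=M1/2=-1391/388, d=(M2−M1)/(6·2)=1327/1164, b=Δ1−h1·(2M1+M2)/6=355/582
seg 2: a=-4, c=M2/2=1263/388, d=(M3−M2)/(6·2)=-2305/2328, b=Δ2−h2·(2M2+M3)/6=-29/582
seg 3: a=1, c=M3/2=-521/194, d=(M4−M3)/(6·2)=1619/2328, b=Δ3−h3·(2M3+M4)/6=317/291
seg 4: a=-2, c=M4/2=577/388, d=(M5−M4)/(6·3)=-577/3492, b=Δ4−h4·(2M4+M5)/6=-761/582
t_q=3/4 → seg 0, τ=3/4; S=-3+4883/1164·τ+0·τ²+-1391/1164·τ³=-8887/24832

  seg 0: a=-3 b=4883/1164 c=0 d=-1391/1164
  seg 1: a=0 b=355/582 c=-1391/388 d=1327/1164
  seg 2: a=-4 b=-29/582 c=1263/388 d=-2305/2328
  seg 3: a=1 b=317/291 c=-521/194 d=1619/2328
  seg 4: a=-2 b=-761/582 c=577/388 d=-577/3492
S(3/4) = -8887/24832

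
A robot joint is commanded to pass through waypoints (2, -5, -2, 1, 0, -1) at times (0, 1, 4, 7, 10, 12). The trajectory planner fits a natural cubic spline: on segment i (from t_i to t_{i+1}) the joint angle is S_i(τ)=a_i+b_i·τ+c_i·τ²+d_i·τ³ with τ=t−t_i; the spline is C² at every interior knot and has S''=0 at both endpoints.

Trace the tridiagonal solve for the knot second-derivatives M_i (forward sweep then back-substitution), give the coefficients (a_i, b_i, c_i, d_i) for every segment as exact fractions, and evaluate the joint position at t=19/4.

  seg 0: a=2 b=-48253/5958 c=0 d=6547/5958
  seg 1: a=-5 b=-14306/2979 c=6547/1986 d=-24353/53622
  seg 2: a=-2 b=16175/5958 c=-2356/2979 d=3919/53622
  seg 3: a=1 b=-170/2979 c=-793/5958 d=733/53622
  seg 4: a=0 b=-2899/5958 c=-10/993 d=5/2979
S(19/4) = -16011/42368

Δ: Δ0=-7, Δ1=1, Δ2=1, Δ3=-1/3, Δ4=-1/2
row 1: diag=8, rhs=48; c'=3/8, d'=6
row 2: denom=12−3·3/8=87/8; d'=(0−3·6)/(87/8)=-48/29
row 3: denom=12−3·8/29=324/29; d'=(-8−3·-48/29)/(324/29)=-22/81
row 4: denom=10−3·29/108=331/36; d'=(-1−3·-22/81)/(331/36)=-20/993
back: M4=-20/993
back: M3=-22/81−29/108·-20/993=-793/2979
back: M2=-48/29−8/29·-793/2979=-4712/2979
back: M1=6−3/8·-4712/2979=6547/993
M: M0=0, M1=6547/993, M2=-4712/2979, M3=-793/2979, M4=-20/993, M5=0
seg 0: a=2, c=M0/2=0, d=(M1−M0)/(6·1)=6547/5958, b=Δ0−h0·(2M0+M1)/6=-48253/5958
seg 1: a=-5, c=M1/2=6547/1986, d=(M2−M1)/(6·3)=-24353/53622, b=Δ1−h1·(2M1+M2)/6=-14306/2979
seg 2: a=-2, c=M2/2=-2356/2979, d=(M3−M2)/(6·3)=3919/53622, b=Δ2−h2·(2M2+M3)/6=16175/5958
seg 3: a=1, c=M3/2=-793/5958, d=(M4−M3)/(6·3)=733/53622, b=Δ3−h3·(2M3+M4)/6=-170/2979
seg 4: a=0, c=M4/2=-10/993, d=(M5−M4)/(6·2)=5/2979, b=Δ4−h4·(2M4+M5)/6=-2899/5958
t_q=19/4 → seg 2, τ=3/4; S=-2+16175/5958·τ+-2356/2979·τ²+3919/53622·τ³=-16011/42368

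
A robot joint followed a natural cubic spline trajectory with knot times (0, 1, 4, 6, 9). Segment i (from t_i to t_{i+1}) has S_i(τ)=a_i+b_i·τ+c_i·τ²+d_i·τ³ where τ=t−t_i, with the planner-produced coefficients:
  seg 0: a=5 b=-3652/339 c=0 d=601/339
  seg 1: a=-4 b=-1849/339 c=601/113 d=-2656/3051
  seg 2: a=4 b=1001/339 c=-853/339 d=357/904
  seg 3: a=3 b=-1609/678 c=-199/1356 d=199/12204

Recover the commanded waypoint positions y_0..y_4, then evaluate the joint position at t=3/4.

y_0 = S_0(0) = a_0 = 5
y_1 = S_1(0) = a_1 = -4
y_2 = S_2(0) = a_2 = 4
y_3 = S_3(0) = a_3 = 3
y_4 = S_3(3) = -5
t_q=3/4 is in segment 0 (τ=3/4); S_0(τ)=-16863/7232

y_0=5 y_1=-4 y_2=4 y_3=3 y_4=-5
S(3/4) = -16863/7232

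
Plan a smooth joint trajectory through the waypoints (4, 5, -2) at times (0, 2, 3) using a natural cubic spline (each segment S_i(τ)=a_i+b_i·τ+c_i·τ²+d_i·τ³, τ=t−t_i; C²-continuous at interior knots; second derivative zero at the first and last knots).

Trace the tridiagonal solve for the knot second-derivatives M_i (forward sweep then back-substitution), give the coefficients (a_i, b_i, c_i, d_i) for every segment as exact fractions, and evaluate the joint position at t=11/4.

Δ: Δ0=1/2, Δ1=-7
row 1: diag=6, rhs=-45; c'=1/6, d'=-15/2
back: M1=-15/2
M: M0=0, M1=-15/2, M2=0
seg 0: a=4, c=M0/2=0, d=(M1−M0)/(6·2)=-5/8, b=Δ0−h0·(2M0+M1)/6=3
seg 1: a=5, c=M1/2=-15/4, d=(M2−M1)/(6·1)=5/4, b=Δ1−h1·(2M1+M2)/6=-9/2
t_q=11/4 → seg 1, τ=3/4; S=5+-9/2·τ+-15/4·τ²+5/4·τ³=11/256

  seg 0: a=4 b=3 c=0 d=-5/8
  seg 1: a=5 b=-9/2 c=-15/4 d=5/4
S(11/4) = 11/256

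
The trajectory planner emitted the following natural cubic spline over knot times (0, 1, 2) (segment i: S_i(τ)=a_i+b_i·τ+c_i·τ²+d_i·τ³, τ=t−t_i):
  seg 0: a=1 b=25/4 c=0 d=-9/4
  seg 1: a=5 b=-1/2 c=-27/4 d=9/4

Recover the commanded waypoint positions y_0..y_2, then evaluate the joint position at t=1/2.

y_0 = S_0(0) = a_0 = 1
y_1 = S_1(0) = a_1 = 5
y_2 = S_1(1) = 0
t_q=1/2 is in segment 0 (τ=1/2); S_0(τ)=123/32

y_0=1 y_1=5 y_2=0
S(1/2) = 123/32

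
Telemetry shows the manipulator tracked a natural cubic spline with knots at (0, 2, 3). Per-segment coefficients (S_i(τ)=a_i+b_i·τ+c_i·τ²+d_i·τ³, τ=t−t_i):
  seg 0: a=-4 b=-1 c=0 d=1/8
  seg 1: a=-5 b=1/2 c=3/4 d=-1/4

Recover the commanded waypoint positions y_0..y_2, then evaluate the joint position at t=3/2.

y_0=-4 y_1=-5 y_2=-4
S(3/2) = -325/64

y_0 = S_0(0) = a_0 = -4
y_1 = S_1(0) = a_1 = -5
y_2 = S_1(1) = -4
t_q=3/2 is in segment 0 (τ=3/2); S_0(τ)=-325/64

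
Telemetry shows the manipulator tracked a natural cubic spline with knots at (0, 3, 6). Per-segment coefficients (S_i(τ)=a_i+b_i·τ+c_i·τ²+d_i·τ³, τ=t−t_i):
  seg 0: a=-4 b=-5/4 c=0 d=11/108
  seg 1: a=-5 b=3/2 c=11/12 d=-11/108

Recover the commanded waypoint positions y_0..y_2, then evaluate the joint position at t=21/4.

y_0=-4 y_1=-5 y_2=5
S(21/4) = 475/256

y_0 = S_0(0) = a_0 = -4
y_1 = S_1(0) = a_1 = -5
y_2 = S_1(3) = 5
t_q=21/4 is in segment 1 (τ=9/4); S_1(τ)=475/256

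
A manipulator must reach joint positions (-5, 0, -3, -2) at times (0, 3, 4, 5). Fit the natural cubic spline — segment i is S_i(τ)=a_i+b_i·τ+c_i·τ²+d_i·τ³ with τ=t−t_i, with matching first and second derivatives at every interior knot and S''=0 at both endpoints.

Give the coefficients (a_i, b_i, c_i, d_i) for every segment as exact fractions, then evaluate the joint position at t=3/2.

  seg 0: a=-5 b=359/93 c=0 d=-68/279
  seg 1: a=0 b=-253/93 c=-68/31 d=178/93
  seg 2: a=-3 b=-127/93 c=110/31 d=-110/93
S(3/2) = -1/31

Δ: Δ0=5/3, Δ1=-3, Δ2=1
row 1: diag=8, rhs=-28; c'=1/8, d'=-7/2
row 2: denom=4−1·1/8=31/8; d'=(24−1·-7/2)/(31/8)=220/31
back: M2=220/31
back: M1=-7/2−1/8·220/31=-136/31
M: M0=0, M1=-136/31, M2=220/31, M3=0
seg 0: a=-5, c=M0/2=0, d=(M1−M0)/(6·3)=-68/279, b=Δ0−h0·(2M0+M1)/6=359/93
seg 1: a=0, c=M1/2=-68/31, d=(M2−M1)/(6·1)=178/93, b=Δ1−h1·(2M1+M2)/6=-253/93
seg 2: a=-3, c=M2/2=110/31, d=(M3−M2)/(6·1)=-110/93, b=Δ2−h2·(2M2+M3)/6=-127/93
t_q=3/2 → seg 0, τ=3/2; S=-5+359/93·τ+0·τ²+-68/279·τ³=-1/31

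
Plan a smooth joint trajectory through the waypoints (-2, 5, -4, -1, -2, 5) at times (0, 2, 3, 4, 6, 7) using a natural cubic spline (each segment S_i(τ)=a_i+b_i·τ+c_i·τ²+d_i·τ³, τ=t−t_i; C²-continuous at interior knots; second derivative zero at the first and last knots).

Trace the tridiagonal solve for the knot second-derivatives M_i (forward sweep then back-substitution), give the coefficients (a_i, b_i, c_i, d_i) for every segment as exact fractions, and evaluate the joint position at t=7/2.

Δ: Δ0=7/2, Δ1=-9, Δ2=3, Δ3=-1/2, Δ4=7
row 1: diag=6, rhs=-75; c'=1/6, d'=-25/2
row 2: denom=4−1·1/6=23/6; d'=(72−1·-25/2)/(23/6)=507/23
row 3: denom=6−1·6/23=132/23; d'=(-21−1·507/23)/(132/23)=-15/2
row 4: denom=6−2·23/66=175/33; d'=(45−2·-15/2)/(175/33)=396/35
back: M4=396/35
back: M3=-15/2−23/66·396/35=-801/70
back: M2=507/23−6/23·-801/70=876/35
back: M1=-25/2−1/6·876/35=-1167/70
M: M0=0, M1=-1167/70, M2=876/35, M3=-801/70, M4=396/35, M5=0
seg 0: a=-2, c=M0/2=0, d=(M1−M0)/(6·2)=-389/280, b=Δ0−h0·(2M0+M1)/6=317/35
seg 1: a=5, c=M1/2=-1167/140, d=(M2−M1)/(6·1)=139/20, b=Δ1−h1·(2M1+M2)/6=-533/70
seg 2: a=-4, c=M2/2=438/35, d=(M3−M2)/(6·1)=-851/140, b=Δ2−h2·(2M2+M3)/6=-481/140
seg 3: a=-1, c=M3/2=-801/140, d=(M4−M3)/(6·2)=531/280, b=Δ3−h3·(2M3+M4)/6=47/14
seg 4: a=-2, c=M4/2=198/35, d=(M5−M4)/(6·1)=-66/35, b=Δ4−h4·(2M4+M5)/6=113/35
t_q=7/2 → seg 2, τ=1/2; S=-4+-481/140·τ+438/35·τ²+-851/140·τ³=-3751/1120

  seg 0: a=-2 b=317/35 c=0 d=-389/280
  seg 1: a=5 b=-533/70 c=-1167/140 d=139/20
  seg 2: a=-4 b=-481/140 c=438/35 d=-851/140
  seg 3: a=-1 b=47/14 c=-801/140 d=531/280
  seg 4: a=-2 b=113/35 c=198/35 d=-66/35
S(7/2) = -3751/1120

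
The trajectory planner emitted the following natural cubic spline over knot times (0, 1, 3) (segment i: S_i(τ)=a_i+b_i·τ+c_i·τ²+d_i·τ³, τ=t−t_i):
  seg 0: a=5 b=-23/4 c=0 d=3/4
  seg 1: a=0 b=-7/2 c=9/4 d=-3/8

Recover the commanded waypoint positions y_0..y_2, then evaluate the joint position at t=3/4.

y_0=5 y_1=0 y_2=-1
S(3/4) = 257/256

y_0 = S_0(0) = a_0 = 5
y_1 = S_1(0) = a_1 = 0
y_2 = S_1(2) = -1
t_q=3/4 is in segment 0 (τ=3/4); S_0(τ)=257/256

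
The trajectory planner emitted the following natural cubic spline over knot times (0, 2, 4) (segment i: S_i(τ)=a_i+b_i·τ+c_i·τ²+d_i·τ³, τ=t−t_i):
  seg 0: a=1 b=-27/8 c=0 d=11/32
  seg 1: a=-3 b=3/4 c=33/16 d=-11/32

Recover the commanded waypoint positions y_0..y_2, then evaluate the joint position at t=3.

y_0 = S_0(0) = a_0 = 1
y_1 = S_1(0) = a_1 = -3
y_2 = S_1(2) = 4
t_q=3 is in segment 1 (τ=1); S_1(τ)=-17/32

y_0=1 y_1=-3 y_2=4
S(3) = -17/32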